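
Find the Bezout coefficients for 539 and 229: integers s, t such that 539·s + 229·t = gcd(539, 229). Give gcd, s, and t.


Euclidean algorithm on (539, 229) — divide until remainder is 0:
  539 = 2 · 229 + 81
  229 = 2 · 81 + 67
  81 = 1 · 67 + 14
  67 = 4 · 14 + 11
  14 = 1 · 11 + 3
  11 = 3 · 3 + 2
  3 = 1 · 2 + 1
  2 = 2 · 1 + 0
gcd(539, 229) = 1.
Track Bezout coefficients alongside the remainders: start with r₀ = 539 = a·1 + b·0 (s = 1, t = 0) and r₁ = 229 = a·0 + b·1 (s = 0, t = 1); each new remainder r_{k+1} = r_{k-1} − q_k·r_k inherits s_{k+1} = s_{k-1} − q_k·s_k, t_{k+1} = t_{k-1} − q_k·t_k, so r_k = a·s_k + b·t_k at every step:
  q = 2: r = 81, s = 1 − 2·0 = 1, t = 0 − 2·1 = -2  (check: 539·1 + 229·(-2) = 81)
  q = 2: r = 67, s = 0 − 2·1 = -2, t = 1 − 2·(-2) = 5  (check: 539·(-2) + 229·5 = 67)
  q = 1: r = 14, s = 1 − 1·(-2) = 3, t = -2 − 1·5 = -7  (check: 539·3 + 229·(-7) = 14)
  q = 4: r = 11, s = -2 − 4·3 = -14, t = 5 − 4·(-7) = 33  (check: 539·(-14) + 229·33 = 11)
  q = 1: r = 3, s = 3 − 1·(-14) = 17, t = -7 − 1·33 = -40  (check: 539·17 + 229·(-40) = 3)
  q = 3: r = 2, s = -14 − 3·17 = -65, t = 33 − 3·(-40) = 153  (check: 539·(-65) + 229·153 = 2)
  q = 1: r = 1, s = 17 − 1·(-65) = 82, t = -40 − 1·153 = -193  (check: 539·82 + 229·(-193) = 1)
The row with r = 1 (the gcd) gives the Bezout coefficients s = 82, t = -193.
Result: 539 · (82) + 229 · (-193) = 1.

gcd(539, 229) = 1; s = 82, t = -193 (check: 539·82 + 229·(-193) = 1).


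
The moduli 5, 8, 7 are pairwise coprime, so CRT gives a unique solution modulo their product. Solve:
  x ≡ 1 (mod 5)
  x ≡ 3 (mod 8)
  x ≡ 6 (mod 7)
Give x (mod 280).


Moduli 5, 8, 7 are pairwise coprime; by CRT there is a unique solution modulo M = 5 · 8 · 7 = 280.
Solve pairwise, accumulating the modulus:
  Start with x ≡ 1 (mod 5).
  Combine with x ≡ 3 (mod 8): since gcd(5, 8) = 1, we get a unique residue mod 40.
    Write x = 1 + 5·t and substitute into x ≡ 3 (mod 8): 5·t ≡ 3 − 1 = 2 (mod 8).
    The inverse of 5 mod 8 is 5 (since 5·5 = 25 = 3·8 + 1), so t ≡ 5·2 = 10 ≡ 2 (mod 8).
    Then x = 1 + 5·2 = 11, valid modulo lcm(5, 8) = 40: x ≡ 11 (mod 40).
  Combine with x ≡ 6 (mod 7): since gcd(40, 7) = 1, we get a unique residue mod 280.
    Write x = 11 + 40·t and substitute into x ≡ 6 (mod 7): 40·t ≡ 6 − 11 = -5 (mod 7).
    Reduce coefficients mod 7: 5·t ≡ 2 (mod 7).
    The inverse of 5 mod 7 is 3 (since 5·3 = 15 = 2·7 + 1), so t ≡ 3·2 = 6 ≡ 6 (mod 7).
    Then x = 11 + 40·6 = 251, valid modulo lcm(40, 7) = 280: x ≡ 251 (mod 280).
Verify: 251 mod 5 = 1 ✓, 251 mod 8 = 3 ✓, 251 mod 7 = 6 ✓.

x ≡ 251 (mod 280).


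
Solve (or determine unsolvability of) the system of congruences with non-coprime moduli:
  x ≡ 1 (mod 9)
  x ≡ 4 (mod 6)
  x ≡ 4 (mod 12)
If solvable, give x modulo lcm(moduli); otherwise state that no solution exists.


Moduli 9, 6, 12 are not pairwise coprime, so CRT works modulo lcm(m_i) when all pairwise compatibility conditions hold.
Pairwise compatibility: gcd(m_i, m_j) must divide a_i - a_j for every pair.
Merge one congruence at a time:
  Start: x ≡ 1 (mod 9).
  Combine with x ≡ 4 (mod 6): gcd(9, 6) = 3; 4 - 1 = 3, which IS divisible by 3, so compatible.
    Write x = 1 + 9·t and substitute into x ≡ 4 (mod 6): 9·t ≡ 4 − 1 = 3 (mod 6).
    Divide the congruence (and modulus) by g = 3: 3·t ≡ 1 (mod 2).
    Reduce coefficients mod 2: 1·t ≡ 1 (mod 2).
    So t ≡ 1 (mod 2).
    Then x = 1 + 9·1 = 10, valid modulo lcm(9, 6) = 18: x ≡ 10 (mod 18).
  Combine with x ≡ 4 (mod 12): gcd(18, 12) = 6; 4 - 10 = -6, which IS divisible by 6, so compatible.
    Write x = 10 + 18·t and substitute into x ≡ 4 (mod 12): 18·t ≡ 4 − 10 = -6 (mod 12).
    Divide the congruence (and modulus) by g = 6: 3·t ≡ -1 (mod 2).
    Reduce coefficients mod 2: 1·t ≡ 1 (mod 2).
    So t ≡ 1 (mod 2).
    Then x = 10 + 18·1 = 28, valid modulo lcm(18, 12) = 36: x ≡ 28 (mod 36).
Verify: 28 mod 9 = 1, 28 mod 6 = 4, 28 mod 12 = 4.

x ≡ 28 (mod 36).


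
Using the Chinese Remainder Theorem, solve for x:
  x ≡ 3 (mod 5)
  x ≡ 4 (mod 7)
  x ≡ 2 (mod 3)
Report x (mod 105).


Moduli 5, 7, 3 are pairwise coprime; by CRT there is a unique solution modulo M = 5 · 7 · 3 = 105.
Solve pairwise, accumulating the modulus:
  Start with x ≡ 3 (mod 5).
  Combine with x ≡ 4 (mod 7): since gcd(5, 7) = 1, we get a unique residue mod 35.
    Write x = 3 + 5·t and substitute into x ≡ 4 (mod 7): 5·t ≡ 4 − 3 = 1 (mod 7).
    The inverse of 5 mod 7 is 3 (since 5·3 = 15 = 2·7 + 1), so t ≡ 3·1 = 3 ≡ 3 (mod 7).
    Then x = 3 + 5·3 = 18, valid modulo lcm(5, 7) = 35: x ≡ 18 (mod 35).
  Combine with x ≡ 2 (mod 3): since gcd(35, 3) = 1, we get a unique residue mod 105.
    Write x = 18 + 35·t and substitute into x ≡ 2 (mod 3): 35·t ≡ 2 − 18 = -16 (mod 3).
    Reduce coefficients mod 3: 2·t ≡ 2 (mod 3).
    The inverse of 2 mod 3 is 2 (since 2·2 = 4 = 1·3 + 1), so t ≡ 2·2 = 4 ≡ 1 (mod 3).
    Then x = 18 + 35·1 = 53, valid modulo lcm(35, 3) = 105: x ≡ 53 (mod 105).
Verify: 53 mod 5 = 3 ✓, 53 mod 7 = 4 ✓, 53 mod 3 = 2 ✓.

x ≡ 53 (mod 105).


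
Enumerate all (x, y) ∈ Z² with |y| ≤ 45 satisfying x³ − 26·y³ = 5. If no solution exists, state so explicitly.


The equation is x³ - 26y³ = 5. For fixed y, x³ = 26·y³ + 5, so a solution requires the RHS to be a perfect cube.
Strategy: iterate y from -45 to 45, compute RHS = 26·y³ + 5, and check whether it is a (positive or negative) perfect cube.
Check small values of y:
  y = 0: RHS = 5 is not a perfect cube.
  y = 1: RHS = 31 is not a perfect cube.
  y = -1: RHS = -21 is not a perfect cube.
  y = 2: RHS = 213 is not a perfect cube.
  y = -2: RHS = -203 is not a perfect cube.
  y = 3: RHS = 707 is not a perfect cube.
  y = -3: RHS = -697 is not a perfect cube.
Continuing the search up to |y| = 45 finds no solutions either.
No (x, y) in the scanned range satisfies the equation.

No integer solutions with |y| ≤ 45.


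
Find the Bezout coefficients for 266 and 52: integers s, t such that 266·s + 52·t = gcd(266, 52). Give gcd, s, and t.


Euclidean algorithm on (266, 52) — divide until remainder is 0:
  266 = 5 · 52 + 6
  52 = 8 · 6 + 4
  6 = 1 · 4 + 2
  4 = 2 · 2 + 0
gcd(266, 52) = 2.
Track Bezout coefficients alongside the remainders: start with r₀ = 266 = a·1 + b·0 (s = 1, t = 0) and r₁ = 52 = a·0 + b·1 (s = 0, t = 1); each new remainder r_{k+1} = r_{k-1} − q_k·r_k inherits s_{k+1} = s_{k-1} − q_k·s_k, t_{k+1} = t_{k-1} − q_k·t_k, so r_k = a·s_k + b·t_k at every step:
  q = 5: r = 6, s = 1 − 5·0 = 1, t = 0 − 5·1 = -5  (check: 266·1 + 52·(-5) = 6)
  q = 8: r = 4, s = 0 − 8·1 = -8, t = 1 − 8·(-5) = 41  (check: 266·(-8) + 52·41 = 4)
  q = 1: r = 2, s = 1 − 1·(-8) = 9, t = -5 − 1·41 = -46  (check: 266·9 + 52·(-46) = 2)
The row with r = 2 (the gcd) gives the Bezout coefficients s = 9, t = -46.
Result: 266 · (9) + 52 · (-46) = 2.

gcd(266, 52) = 2; s = 9, t = -46 (check: 266·9 + 52·(-46) = 2).


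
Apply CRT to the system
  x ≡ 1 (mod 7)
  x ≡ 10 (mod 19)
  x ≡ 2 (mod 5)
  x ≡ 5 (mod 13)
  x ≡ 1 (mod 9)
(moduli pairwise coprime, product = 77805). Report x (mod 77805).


Product of moduli M = 7 · 19 · 5 · 13 · 9 = 77805.
Merge one congruence at a time:
  Start: x ≡ 1 (mod 7).
  Combine with x ≡ 10 (mod 19); new modulus lcm = 133.
    Write x = 1 + 7·t and substitute into x ≡ 10 (mod 19): 7·t ≡ 10 − 1 = 9 (mod 19).
    The inverse of 7 mod 19 is 11 (since 7·11 = 77 = 4·19 + 1), so t ≡ 11·9 = 99 ≡ 4 (mod 19).
    Then x = 1 + 7·4 = 29, valid modulo lcm(7, 19) = 133: x ≡ 29 (mod 133).
  Combine with x ≡ 2 (mod 5); new modulus lcm = 665.
    Write x = 29 + 133·t and substitute into x ≡ 2 (mod 5): 133·t ≡ 2 − 29 = -27 (mod 5).
    Reduce coefficients mod 5: 3·t ≡ 3 (mod 5).
    The inverse of 3 mod 5 is 2 (since 3·2 = 6 = 1·5 + 1), so t ≡ 2·3 = 6 ≡ 1 (mod 5).
    Then x = 29 + 133·1 = 162, valid modulo lcm(133, 5) = 665: x ≡ 162 (mod 665).
  Combine with x ≡ 5 (mod 13); new modulus lcm = 8645.
    Write x = 162 + 665·t and substitute into x ≡ 5 (mod 13): 665·t ≡ 5 − 162 = -157 (mod 13).
    Reduce coefficients mod 13: 2·t ≡ 12 (mod 13).
    The inverse of 2 mod 13 is 7 (since 2·7 = 14 = 1·13 + 1), so t ≡ 7·12 = 84 ≡ 6 (mod 13).
    Then x = 162 + 665·6 = 4152, valid modulo lcm(665, 13) = 8645: x ≡ 4152 (mod 8645).
  Combine with x ≡ 1 (mod 9); new modulus lcm = 77805.
    Write x = 4152 + 8645·t and substitute into x ≡ 1 (mod 9): 8645·t ≡ 1 − 4152 = -4151 (mod 9).
    Reduce coefficients mod 9: 5·t ≡ 7 (mod 9).
    The inverse of 5 mod 9 is 2 (since 5·2 = 10 = 1·9 + 1), so t ≡ 2·7 = 14 ≡ 5 (mod 9).
    Then x = 4152 + 8645·5 = 47377, valid modulo lcm(8645, 9) = 77805: x ≡ 47377 (mod 77805).
Verify against each original: 47377 mod 7 = 1, 47377 mod 19 = 10, 47377 mod 5 = 2, 47377 mod 13 = 5, 47377 mod 9 = 1.

x ≡ 47377 (mod 77805).


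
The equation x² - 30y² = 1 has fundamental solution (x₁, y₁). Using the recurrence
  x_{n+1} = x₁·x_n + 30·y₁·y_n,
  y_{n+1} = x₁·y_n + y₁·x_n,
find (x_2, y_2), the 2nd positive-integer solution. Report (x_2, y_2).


Step 1: Find the fundamental solution (x₁, y₁) of x² - 30y² = 1.
  Expand √30 as a continued fraction. a₀ = ⌊√30⌋ = 5; iterate m_{k+1} = d_k·a_k − m_k, d_{k+1} = (30 − m_{k+1}²)/d_k, a_{k+1} = ⌊(a₀ + m_{k+1})/d_{k+1}⌋ (starting m₀ = 0, d₀ = 1), with convergents p_k = a_k·p_{k-1} + p_{k-2}, q_k = a_k·q_{k-1} + q_{k-2} (p₋₁ = 1, q₋₁ = 0):
  k = 0: a₀ = 5; p₀/q₀ = 5/1; p₀² − 30·q₀² = 25 − 30 = -5.
  k = 1: m = 5, d = 5, a = ⌊(5 + 5)/5⌋ = 2; p/q = (2·5 + 1)/(2·1 + 0) = 11/2; p² − 30·q² = 121 − 120 = 1.
  The first convergent with p² − 30·q² = 1 gives the fundamental solution (x₁, y₁) = (11, 2).
Step 2: Apply the recurrence (x_{n+1}, y_{n+1}) = (x₁x_n + 30y₁y_n, x₁y_n + y₁x_n) repeatedly.
  From (x_1, y_1) = (11, 2): x_2 = 11·11 + 30·2·2 = 241; y_2 = 11·2 + 2·11 = 44.
Step 3: Verify x_2² - 30·y_2² = 58081 - 58080 = 1 (should be 1). ✓

(x_1, y_1) = (11, 2); (x_2, y_2) = (241, 44).


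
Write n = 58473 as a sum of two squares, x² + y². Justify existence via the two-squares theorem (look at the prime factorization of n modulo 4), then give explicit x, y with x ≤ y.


Step 1: Factor n = 58473 = 3^2 · 73 · 89.
Step 2: Check the mod-4 condition on each prime factor: 3 ≡ 3 (mod 4), exponent 2 (must be even); 73 ≡ 1 (mod 4), exponent 1; 89 ≡ 1 (mod 4), exponent 1.
All primes ≡ 3 (mod 4) appear to even exponent (or don't appear), so by the two-squares theorem n IS expressible as a sum of two squares.
Step 3: Build a representation. Group n = k² · m with k = 3 and m = 73 · 89 = 6497 (a product of primes ≡ 1 (mod 4)); a representation of m scales to one of n via (k·x)² + (k·y)² = k²(x² + y²). Each prime p ≡ 1 (mod 4) is itself a sum of two squares; find a² by testing p − a² for a perfect square:
  73: 73 − 1² = 72, 73 − 2² = 69, 73 − 3² = 64 = 8² ⇒ 73 = 3² + 8².
  89: 89 − 1² = 88, 89 − 2² = 85, 89 − 3² = 80, 89 − 4² = 73, 89 − 5² = 64 = 8² ⇒ 89 = 5² + 8².
  Combine using the Brahmagupta–Fibonacci identity (a² + b²)(c² + d²) = (ac − bd)² + (ad + bc)² = (ac + bd)² + (ad − bc)²:
  73 · 89 = 6497: from (3² + 8²)(5² + 8²), take (3·5 − 8·8, 3·8 + 8·5) = (15 − 64, 24 + 40) = (-49, 64); dropping signs (only squares matter) gives (49, 64); check 49² + 64² = 2401 + 4096 = 6497 ✓.
  Scale by k = 3: (3·49, 3·64) = (147, 192).
Step 4: Order so x ≤ y and verify: 147² + 192² = 21609 + 36864 = 58473 = n. ✓

n = 58473 = 147² + 192² (one valid representation with x ≤ y).


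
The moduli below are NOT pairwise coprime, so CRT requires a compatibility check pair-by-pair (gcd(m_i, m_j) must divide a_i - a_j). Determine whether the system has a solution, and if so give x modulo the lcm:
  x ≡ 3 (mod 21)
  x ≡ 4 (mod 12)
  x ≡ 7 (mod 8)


Moduli 21, 12, 8 are not pairwise coprime, so CRT works modulo lcm(m_i) when all pairwise compatibility conditions hold.
Pairwise compatibility: gcd(m_i, m_j) must divide a_i - a_j for every pair.
Merge one congruence at a time:
  Start: x ≡ 3 (mod 21).
  Combine with x ≡ 4 (mod 12): gcd(21, 12) = 3, and 4 - 3 = 1 is NOT divisible by 3.
    ⇒ system is inconsistent (no integer solution).

No solution (the system is inconsistent).


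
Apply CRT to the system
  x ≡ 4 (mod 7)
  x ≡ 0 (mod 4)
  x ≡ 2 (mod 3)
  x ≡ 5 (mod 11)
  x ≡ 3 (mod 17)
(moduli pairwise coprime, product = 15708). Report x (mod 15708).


Product of moduli M = 7 · 4 · 3 · 11 · 17 = 15708.
Merge one congruence at a time:
  Start: x ≡ 4 (mod 7).
  Combine with x ≡ 0 (mod 4); new modulus lcm = 28.
    Write x = 4 + 7·t and substitute into x ≡ 0 (mod 4): 7·t ≡ 0 − 4 = -4 (mod 4).
    Reduce coefficients mod 4: 3·t ≡ 0 (mod 4).
    The inverse of 3 mod 4 is 3 (since 3·3 = 9 = 2·4 + 1), so t ≡ 3·0 = 0 ≡ 0 (mod 4).
    Then x = 4 + 7·0 = 4, valid modulo lcm(7, 4) = 28: x ≡ 4 (mod 28).
  Combine with x ≡ 2 (mod 3); new modulus lcm = 84.
    Write x = 4 + 28·t and substitute into x ≡ 2 (mod 3): 28·t ≡ 2 − 4 = -2 (mod 3).
    Reduce coefficients mod 3: 1·t ≡ 1 (mod 3).
    So t ≡ 1 (mod 3).
    Then x = 4 + 28·1 = 32, valid modulo lcm(28, 3) = 84: x ≡ 32 (mod 84).
  Combine with x ≡ 5 (mod 11); new modulus lcm = 924.
    Write x = 32 + 84·t and substitute into x ≡ 5 (mod 11): 84·t ≡ 5 − 32 = -27 (mod 11).
    Reduce coefficients mod 11: 7·t ≡ 6 (mod 11).
    The inverse of 7 mod 11 is 8 (since 7·8 = 56 = 5·11 + 1), so t ≡ 8·6 = 48 ≡ 4 (mod 11).
    Then x = 32 + 84·4 = 368, valid modulo lcm(84, 11) = 924: x ≡ 368 (mod 924).
  Combine with x ≡ 3 (mod 17); new modulus lcm = 15708.
    Write x = 368 + 924·t and substitute into x ≡ 3 (mod 17): 924·t ≡ 3 − 368 = -365 (mod 17).
    Reduce coefficients mod 17: 6·t ≡ 9 (mod 17).
    The inverse of 6 mod 17 is 3 (since 6·3 = 18 = 1·17 + 1), so t ≡ 3·9 = 27 ≡ 10 (mod 17).
    Then x = 368 + 924·10 = 9608, valid modulo lcm(924, 17) = 15708: x ≡ 9608 (mod 15708).
Verify against each original: 9608 mod 7 = 4, 9608 mod 4 = 0, 9608 mod 3 = 2, 9608 mod 11 = 5, 9608 mod 17 = 3.

x ≡ 9608 (mod 15708).


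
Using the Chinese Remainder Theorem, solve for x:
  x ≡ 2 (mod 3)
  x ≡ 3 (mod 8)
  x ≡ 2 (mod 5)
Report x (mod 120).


Moduli 3, 8, 5 are pairwise coprime; by CRT there is a unique solution modulo M = 3 · 8 · 5 = 120.
Solve pairwise, accumulating the modulus:
  Start with x ≡ 2 (mod 3).
  Combine with x ≡ 3 (mod 8): since gcd(3, 8) = 1, we get a unique residue mod 24.
    Write x = 2 + 3·t and substitute into x ≡ 3 (mod 8): 3·t ≡ 3 − 2 = 1 (mod 8).
    The inverse of 3 mod 8 is 3 (since 3·3 = 9 = 1·8 + 1), so t ≡ 3·1 = 3 ≡ 3 (mod 8).
    Then x = 2 + 3·3 = 11, valid modulo lcm(3, 8) = 24: x ≡ 11 (mod 24).
  Combine with x ≡ 2 (mod 5): since gcd(24, 5) = 1, we get a unique residue mod 120.
    Write x = 11 + 24·t and substitute into x ≡ 2 (mod 5): 24·t ≡ 2 − 11 = -9 (mod 5).
    Reduce coefficients mod 5: 4·t ≡ 1 (mod 5).
    The inverse of 4 mod 5 is 4 (since 4·4 = 16 = 3·5 + 1), so t ≡ 4·1 = 4 ≡ 4 (mod 5).
    Then x = 11 + 24·4 = 107, valid modulo lcm(24, 5) = 120: x ≡ 107 (mod 120).
Verify: 107 mod 3 = 2 ✓, 107 mod 8 = 3 ✓, 107 mod 5 = 2 ✓.

x ≡ 107 (mod 120).


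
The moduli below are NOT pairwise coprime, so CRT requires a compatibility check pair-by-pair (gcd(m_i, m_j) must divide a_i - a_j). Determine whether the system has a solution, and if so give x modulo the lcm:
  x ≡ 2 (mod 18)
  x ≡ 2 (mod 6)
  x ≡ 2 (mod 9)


Moduli 18, 6, 9 are not pairwise coprime, so CRT works modulo lcm(m_i) when all pairwise compatibility conditions hold.
Pairwise compatibility: gcd(m_i, m_j) must divide a_i - a_j for every pair.
Merge one congruence at a time:
  Start: x ≡ 2 (mod 18).
  Combine with x ≡ 2 (mod 6): gcd(18, 6) = 6; 2 - 2 = 0, which IS divisible by 6, so compatible.
    Write x = 2 + 18·t and substitute into x ≡ 2 (mod 6): 18·t ≡ 2 − 2 = 0 (mod 6).
    Divide the congruence (and modulus) by g = 6: 3·t ≡ 0 (mod 1).
    Modulo 1 every t works; take t = 0.
    Then x = 2 + 18·0 = 2, valid modulo lcm(18, 6) = 18: x ≡ 2 (mod 18).
  Combine with x ≡ 2 (mod 9): gcd(18, 9) = 9; 2 - 2 = 0, which IS divisible by 9, so compatible.
    Write x = 2 + 18·t and substitute into x ≡ 2 (mod 9): 18·t ≡ 2 − 2 = 0 (mod 9).
    Divide the congruence (and modulus) by g = 9: 2·t ≡ 0 (mod 1).
    Modulo 1 every t works; take t = 0.
    Then x = 2 + 18·0 = 2, valid modulo lcm(18, 9) = 18: x ≡ 2 (mod 18).
Verify: 2 mod 18 = 2, 2 mod 6 = 2, 2 mod 9 = 2.

x ≡ 2 (mod 18).


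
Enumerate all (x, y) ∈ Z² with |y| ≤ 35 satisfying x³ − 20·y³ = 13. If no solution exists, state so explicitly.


The equation is x³ - 20y³ = 13. For fixed y, x³ = 20·y³ + 13, so a solution requires the RHS to be a perfect cube.
Strategy: iterate y from -35 to 35, compute RHS = 20·y³ + 13, and check whether it is a (positive or negative) perfect cube.
Check small values of y:
  y = 0: RHS = 13 is not a perfect cube.
  y = 1: RHS = 33 is not a perfect cube.
  y = -1: RHS = -7 is not a perfect cube.
  y = 2: RHS = 173 is not a perfect cube.
  y = -2: RHS = -147 is not a perfect cube.
  y = 3: RHS = 553 is not a perfect cube.
  y = -3: RHS = -527 is not a perfect cube.
Continuing the search up to |y| = 35 finds no solutions either.
No (x, y) in the scanned range satisfies the equation.

No integer solutions with |y| ≤ 35.


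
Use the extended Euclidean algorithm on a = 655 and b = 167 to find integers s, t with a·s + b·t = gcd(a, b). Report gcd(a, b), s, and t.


Euclidean algorithm on (655, 167) — divide until remainder is 0:
  655 = 3 · 167 + 154
  167 = 1 · 154 + 13
  154 = 11 · 13 + 11
  13 = 1 · 11 + 2
  11 = 5 · 2 + 1
  2 = 2 · 1 + 0
gcd(655, 167) = 1.
Track Bezout coefficients alongside the remainders: start with r₀ = 655 = a·1 + b·0 (s = 1, t = 0) and r₁ = 167 = a·0 + b·1 (s = 0, t = 1); each new remainder r_{k+1} = r_{k-1} − q_k·r_k inherits s_{k+1} = s_{k-1} − q_k·s_k, t_{k+1} = t_{k-1} − q_k·t_k, so r_k = a·s_k + b·t_k at every step:
  q = 3: r = 154, s = 1 − 3·0 = 1, t = 0 − 3·1 = -3  (check: 655·1 + 167·(-3) = 154)
  q = 1: r = 13, s = 0 − 1·1 = -1, t = 1 − 1·(-3) = 4  (check: 655·(-1) + 167·4 = 13)
  q = 11: r = 11, s = 1 − 11·(-1) = 12, t = -3 − 11·4 = -47  (check: 655·12 + 167·(-47) = 11)
  q = 1: r = 2, s = -1 − 1·12 = -13, t = 4 − 1·(-47) = 51  (check: 655·(-13) + 167·51 = 2)
  q = 5: r = 1, s = 12 − 5·(-13) = 77, t = -47 − 5·51 = -302  (check: 655·77 + 167·(-302) = 1)
The row with r = 1 (the gcd) gives the Bezout coefficients s = 77, t = -302.
Result: 655 · (77) + 167 · (-302) = 1.

gcd(655, 167) = 1; s = 77, t = -302 (check: 655·77 + 167·(-302) = 1).


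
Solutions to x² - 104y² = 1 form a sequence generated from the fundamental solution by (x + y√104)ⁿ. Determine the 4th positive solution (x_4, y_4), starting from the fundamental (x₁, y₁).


Step 1: Find the fundamental solution (x₁, y₁) of x² - 104y² = 1.
  Expand √104 as a continued fraction. a₀ = ⌊√104⌋ = 10; iterate m_{k+1} = d_k·a_k − m_k, d_{k+1} = (104 − m_{k+1}²)/d_k, a_{k+1} = ⌊(a₀ + m_{k+1})/d_{k+1}⌋ (starting m₀ = 0, d₀ = 1), with convergents p_k = a_k·p_{k-1} + p_{k-2}, q_k = a_k·q_{k-1} + q_{k-2} (p₋₁ = 1, q₋₁ = 0):
  k = 0: a₀ = 10; p₀/q₀ = 10/1; p₀² − 104·q₀² = 100 − 104 = -4.
  k = 1: m = 10, d = 4, a = ⌊(10 + 10)/4⌋ = 5; p/q = (5·10 + 1)/(5·1 + 0) = 51/5; p² − 104·q² = 2601 − 2600 = 1.
  The first convergent with p² − 104·q² = 1 gives the fundamental solution (x₁, y₁) = (51, 5).
Step 2: Apply the recurrence (x_{n+1}, y_{n+1}) = (x₁x_n + 104y₁y_n, x₁y_n + y₁x_n) repeatedly.
  From (x_1, y_1) = (51, 5): x_2 = 51·51 + 104·5·5 = 5201; y_2 = 51·5 + 5·51 = 510.
  From (x_2, y_2) = (5201, 510): x_3 = 51·5201 + 104·5·510 = 530451; y_3 = 51·510 + 5·5201 = 52015.
  From (x_3, y_3) = (530451, 52015): x_4 = 51·530451 + 104·5·52015 = 54100801; y_4 = 51·52015 + 5·530451 = 5305020.
Step 3: Verify x_4² - 104·y_4² = 2926896668841601 - 2926896668841600 = 1 (should be 1). ✓

(x_1, y_1) = (51, 5); (x_4, y_4) = (54100801, 5305020).


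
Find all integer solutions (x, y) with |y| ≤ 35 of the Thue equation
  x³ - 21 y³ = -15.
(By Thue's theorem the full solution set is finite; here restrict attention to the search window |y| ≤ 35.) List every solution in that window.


The equation is x³ - 21y³ = -15. For fixed y, x³ = 21·y³ − 15, so a solution requires the RHS to be a perfect cube.
Strategy: iterate y from -35 to 35, compute RHS = 21·y³ − 15, and check whether it is a (positive or negative) perfect cube.
Check small values of y:
  y = 0: RHS = -15 is not a perfect cube.
  y = 1: RHS = 6 is not a perfect cube.
  y = -1: RHS = -36 is not a perfect cube.
  y = 2: RHS = 153 is not a perfect cube.
  y = -2: RHS = -183 is not a perfect cube.
  y = 3: RHS = 552 is not a perfect cube.
  y = -3: RHS = -582 is not a perfect cube.
Continuing the search up to |y| = 35 finds no solutions either.
No (x, y) in the scanned range satisfies the equation.

No integer solutions with |y| ≤ 35.


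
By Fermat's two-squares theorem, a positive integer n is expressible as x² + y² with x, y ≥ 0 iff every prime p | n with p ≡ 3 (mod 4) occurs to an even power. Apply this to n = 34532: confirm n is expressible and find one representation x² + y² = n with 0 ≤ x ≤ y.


Step 1: Factor n = 34532 = 2^2 · 89 · 97.
Step 2: Check the mod-4 condition on each prime factor: 2 = 2 (special); 89 ≡ 1 (mod 4), exponent 1; 97 ≡ 1 (mod 4), exponent 1.
All primes ≡ 3 (mod 4) appear to even exponent (or don't appear), so by the two-squares theorem n IS expressible as a sum of two squares.
Step 3: Build a representation. Group n = k² · m with k = 2 and m = 89 · 97 = 8633 (a product of primes ≡ 1 (mod 4)); a representation of m scales to one of n via (k·x)² + (k·y)² = k²(x² + y²). Each prime p ≡ 1 (mod 4) is itself a sum of two squares; find a² by testing p − a² for a perfect square:
  89: 89 − 1² = 88, 89 − 2² = 85, 89 − 3² = 80, 89 − 4² = 73, 89 − 5² = 64 = 8² ⇒ 89 = 5² + 8².
  97: 97 − 1² = 96, 97 − 2² = 93, 97 − 3² = 88, 97 − 4² = 81 = 9² ⇒ 97 = 4² + 9².
  Combine using the Brahmagupta–Fibonacci identity (a² + b²)(c² + d²) = (ac − bd)² + (ad + bc)² = (ac + bd)² + (ad − bc)²:
  89 · 97 = 8633: from (5² + 8²)(4² + 9²), take (5·4 − 8·9, 5·9 + 8·4) = (20 − 72, 45 + 32) = (-52, 77); dropping signs (only squares matter) gives (52, 77); check 52² + 77² = 2704 + 5929 = 8633 ✓.
  Scale by k = 2: (2·52, 2·77) = (104, 154).
Step 4: Order so x ≤ y and verify: 104² + 154² = 10816 + 23716 = 34532 = n. ✓

n = 34532 = 104² + 154² (one valid representation with x ≤ y).


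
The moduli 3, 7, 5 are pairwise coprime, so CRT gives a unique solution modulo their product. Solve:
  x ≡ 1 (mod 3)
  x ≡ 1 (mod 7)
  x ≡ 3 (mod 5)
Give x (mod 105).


Moduli 3, 7, 5 are pairwise coprime; by CRT there is a unique solution modulo M = 3 · 7 · 5 = 105.
Solve pairwise, accumulating the modulus:
  Start with x ≡ 1 (mod 3).
  Combine with x ≡ 1 (mod 7): since gcd(3, 7) = 1, we get a unique residue mod 21.
    Write x = 1 + 3·t and substitute into x ≡ 1 (mod 7): 3·t ≡ 1 − 1 = 0 (mod 7).
    The inverse of 3 mod 7 is 5 (since 3·5 = 15 = 2·7 + 1), so t ≡ 5·0 = 0 ≡ 0 (mod 7).
    Then x = 1 + 3·0 = 1, valid modulo lcm(3, 7) = 21: x ≡ 1 (mod 21).
  Combine with x ≡ 3 (mod 5): since gcd(21, 5) = 1, we get a unique residue mod 105.
    Write x = 1 + 21·t and substitute into x ≡ 3 (mod 5): 21·t ≡ 3 − 1 = 2 (mod 5).
    Reduce coefficients mod 5: 1·t ≡ 2 (mod 5).
    So t ≡ 2 (mod 5).
    Then x = 1 + 21·2 = 43, valid modulo lcm(21, 5) = 105: x ≡ 43 (mod 105).
Verify: 43 mod 3 = 1 ✓, 43 mod 7 = 1 ✓, 43 mod 5 = 3 ✓.

x ≡ 43 (mod 105).


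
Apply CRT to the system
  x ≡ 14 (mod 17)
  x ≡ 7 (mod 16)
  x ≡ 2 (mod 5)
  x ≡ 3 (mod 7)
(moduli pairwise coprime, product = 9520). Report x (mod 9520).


Product of moduli M = 17 · 16 · 5 · 7 = 9520.
Merge one congruence at a time:
  Start: x ≡ 14 (mod 17).
  Combine with x ≡ 7 (mod 16); new modulus lcm = 272.
    Write x = 14 + 17·t and substitute into x ≡ 7 (mod 16): 17·t ≡ 7 − 14 = -7 (mod 16).
    Reduce coefficients mod 16: 1·t ≡ 9 (mod 16).
    So t ≡ 9 (mod 16).
    Then x = 14 + 17·9 = 167, valid modulo lcm(17, 16) = 272: x ≡ 167 (mod 272).
  Combine with x ≡ 2 (mod 5); new modulus lcm = 1360.
    Write x = 167 + 272·t and substitute into x ≡ 2 (mod 5): 272·t ≡ 2 − 167 = -165 (mod 5).
    Reduce coefficients mod 5: 2·t ≡ 0 (mod 5).
    The inverse of 2 mod 5 is 3 (since 2·3 = 6 = 1·5 + 1), so t ≡ 3·0 = 0 ≡ 0 (mod 5).
    Then x = 167 + 272·0 = 167, valid modulo lcm(272, 5) = 1360: x ≡ 167 (mod 1360).
  Combine with x ≡ 3 (mod 7); new modulus lcm = 9520.
    Write x = 167 + 1360·t and substitute into x ≡ 3 (mod 7): 1360·t ≡ 3 − 167 = -164 (mod 7).
    Reduce coefficients mod 7: 2·t ≡ 4 (mod 7).
    The inverse of 2 mod 7 is 4 (since 2·4 = 8 = 1·7 + 1), so t ≡ 4·4 = 16 ≡ 2 (mod 7).
    Then x = 167 + 1360·2 = 2887, valid modulo lcm(1360, 7) = 9520: x ≡ 2887 (mod 9520).
Verify against each original: 2887 mod 17 = 14, 2887 mod 16 = 7, 2887 mod 5 = 2, 2887 mod 7 = 3.

x ≡ 2887 (mod 9520).


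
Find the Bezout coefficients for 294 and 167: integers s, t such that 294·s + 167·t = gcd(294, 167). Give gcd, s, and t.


Euclidean algorithm on (294, 167) — divide until remainder is 0:
  294 = 1 · 167 + 127
  167 = 1 · 127 + 40
  127 = 3 · 40 + 7
  40 = 5 · 7 + 5
  7 = 1 · 5 + 2
  5 = 2 · 2 + 1
  2 = 2 · 1 + 0
gcd(294, 167) = 1.
Track Bezout coefficients alongside the remainders: start with r₀ = 294 = a·1 + b·0 (s = 1, t = 0) and r₁ = 167 = a·0 + b·1 (s = 0, t = 1); each new remainder r_{k+1} = r_{k-1} − q_k·r_k inherits s_{k+1} = s_{k-1} − q_k·s_k, t_{k+1} = t_{k-1} − q_k·t_k, so r_k = a·s_k + b·t_k at every step:
  q = 1: r = 127, s = 1 − 1·0 = 1, t = 0 − 1·1 = -1  (check: 294·1 + 167·(-1) = 127)
  q = 1: r = 40, s = 0 − 1·1 = -1, t = 1 − 1·(-1) = 2  (check: 294·(-1) + 167·2 = 40)
  q = 3: r = 7, s = 1 − 3·(-1) = 4, t = -1 − 3·2 = -7  (check: 294·4 + 167·(-7) = 7)
  q = 5: r = 5, s = -1 − 5·4 = -21, t = 2 − 5·(-7) = 37  (check: 294·(-21) + 167·37 = 5)
  q = 1: r = 2, s = 4 − 1·(-21) = 25, t = -7 − 1·37 = -44  (check: 294·25 + 167·(-44) = 2)
  q = 2: r = 1, s = -21 − 2·25 = -71, t = 37 − 2·(-44) = 125  (check: 294·(-71) + 167·125 = 1)
The row with r = 1 (the gcd) gives the Bezout coefficients s = -71, t = 125.
Result: 294 · (-71) + 167 · (125) = 1.

gcd(294, 167) = 1; s = -71, t = 125 (check: 294·(-71) + 167·125 = 1).


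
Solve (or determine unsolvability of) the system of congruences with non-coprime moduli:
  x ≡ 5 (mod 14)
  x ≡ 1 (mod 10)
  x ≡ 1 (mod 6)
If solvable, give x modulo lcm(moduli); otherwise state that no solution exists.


Moduli 14, 10, 6 are not pairwise coprime, so CRT works modulo lcm(m_i) when all pairwise compatibility conditions hold.
Pairwise compatibility: gcd(m_i, m_j) must divide a_i - a_j for every pair.
Merge one congruence at a time:
  Start: x ≡ 5 (mod 14).
  Combine with x ≡ 1 (mod 10): gcd(14, 10) = 2; 1 - 5 = -4, which IS divisible by 2, so compatible.
    Write x = 5 + 14·t and substitute into x ≡ 1 (mod 10): 14·t ≡ 1 − 5 = -4 (mod 10).
    Divide the congruence (and modulus) by g = 2: 7·t ≡ -2 (mod 5).
    Reduce coefficients mod 5: 2·t ≡ 3 (mod 5).
    The inverse of 2 mod 5 is 3 (since 2·3 = 6 = 1·5 + 1), so t ≡ 3·3 = 9 ≡ 4 (mod 5).
    Then x = 5 + 14·4 = 61, valid modulo lcm(14, 10) = 70: x ≡ 61 (mod 70).
  Combine with x ≡ 1 (mod 6): gcd(70, 6) = 2; 1 - 61 = -60, which IS divisible by 2, so compatible.
    Write x = 61 + 70·t and substitute into x ≡ 1 (mod 6): 70·t ≡ 1 − 61 = -60 (mod 6).
    Divide the congruence (and modulus) by g = 2: 35·t ≡ -30 (mod 3).
    Reduce coefficients mod 3: 2·t ≡ 0 (mod 3).
    The inverse of 2 mod 3 is 2 (since 2·2 = 4 = 1·3 + 1), so t ≡ 2·0 = 0 ≡ 0 (mod 3).
    Then x = 61 + 70·0 = 61, valid modulo lcm(70, 6) = 210: x ≡ 61 (mod 210).
Verify: 61 mod 14 = 5, 61 mod 10 = 1, 61 mod 6 = 1.

x ≡ 61 (mod 210).


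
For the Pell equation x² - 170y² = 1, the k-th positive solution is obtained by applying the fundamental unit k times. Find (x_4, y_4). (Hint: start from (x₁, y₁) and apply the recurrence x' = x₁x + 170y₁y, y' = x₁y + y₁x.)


Step 1: Find the fundamental solution (x₁, y₁) of x² - 170y² = 1.
  Expand √170 as a continued fraction. a₀ = ⌊√170⌋ = 13; iterate m_{k+1} = d_k·a_k − m_k, d_{k+1} = (170 − m_{k+1}²)/d_k, a_{k+1} = ⌊(a₀ + m_{k+1})/d_{k+1}⌋ (starting m₀ = 0, d₀ = 1), with convergents p_k = a_k·p_{k-1} + p_{k-2}, q_k = a_k·q_{k-1} + q_{k-2} (p₋₁ = 1, q₋₁ = 0):
  k = 0: a₀ = 13; p₀/q₀ = 13/1; p₀² − 170·q₀² = 169 − 170 = -1.
  k = 1: m = 13, d = 1, a = ⌊(13 + 13)/1⌋ = 26; p/q = (26·13 + 1)/(26·1 + 0) = 339/26; p² − 170·q² = 114921 − 114920 = 1.
  The first convergent with p² − 170·q² = 1 gives the fundamental solution (x₁, y₁) = (339, 26).
Step 2: Apply the recurrence (x_{n+1}, y_{n+1}) = (x₁x_n + 170y₁y_n, x₁y_n + y₁x_n) repeatedly.
  From (x_1, y_1) = (339, 26): x_2 = 339·339 + 170·26·26 = 229841; y_2 = 339·26 + 26·339 = 17628.
  From (x_2, y_2) = (229841, 17628): x_3 = 339·229841 + 170·26·17628 = 155831859; y_3 = 339·17628 + 26·229841 = 11951758.
  From (x_3, y_3) = (155831859, 11951758): x_4 = 339·155831859 + 170·26·11951758 = 105653770561; y_4 = 339·11951758 + 26·155831859 = 8103274296.
Step 3: Verify x_4² - 170·y_4² = 11162719233756430254721 - 11162719233756430254720 = 1 (should be 1). ✓

(x_1, y_1) = (339, 26); (x_4, y_4) = (105653770561, 8103274296).


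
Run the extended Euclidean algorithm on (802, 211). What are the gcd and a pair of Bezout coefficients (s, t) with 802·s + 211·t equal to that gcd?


Euclidean algorithm on (802, 211) — divide until remainder is 0:
  802 = 3 · 211 + 169
  211 = 1 · 169 + 42
  169 = 4 · 42 + 1
  42 = 42 · 1 + 0
gcd(802, 211) = 1.
Track Bezout coefficients alongside the remainders: start with r₀ = 802 = a·1 + b·0 (s = 1, t = 0) and r₁ = 211 = a·0 + b·1 (s = 0, t = 1); each new remainder r_{k+1} = r_{k-1} − q_k·r_k inherits s_{k+1} = s_{k-1} − q_k·s_k, t_{k+1} = t_{k-1} − q_k·t_k, so r_k = a·s_k + b·t_k at every step:
  q = 3: r = 169, s = 1 − 3·0 = 1, t = 0 − 3·1 = -3  (check: 802·1 + 211·(-3) = 169)
  q = 1: r = 42, s = 0 − 1·1 = -1, t = 1 − 1·(-3) = 4  (check: 802·(-1) + 211·4 = 42)
  q = 4: r = 1, s = 1 − 4·(-1) = 5, t = -3 − 4·4 = -19  (check: 802·5 + 211·(-19) = 1)
The row with r = 1 (the gcd) gives the Bezout coefficients s = 5, t = -19.
Result: 802 · (5) + 211 · (-19) = 1.

gcd(802, 211) = 1; s = 5, t = -19 (check: 802·5 + 211·(-19) = 1).


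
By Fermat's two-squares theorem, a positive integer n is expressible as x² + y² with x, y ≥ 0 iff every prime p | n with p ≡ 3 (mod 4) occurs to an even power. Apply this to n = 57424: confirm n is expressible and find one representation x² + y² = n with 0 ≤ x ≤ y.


Step 1: Factor n = 57424 = 2^4 · 37 · 97.
Step 2: Check the mod-4 condition on each prime factor: 2 = 2 (special); 37 ≡ 1 (mod 4), exponent 1; 97 ≡ 1 (mod 4), exponent 1.
All primes ≡ 3 (mod 4) appear to even exponent (or don't appear), so by the two-squares theorem n IS expressible as a sum of two squares.
Step 3: Build a representation. Group n = k² · m with k = 4 and m = 37 · 97 = 3589 (a product of primes ≡ 1 (mod 4)); a representation of m scales to one of n via (k·x)² + (k·y)² = k²(x² + y²). Each prime p ≡ 1 (mod 4) is itself a sum of two squares; find a² by testing p − a² for a perfect square:
  37: 37 − 1² = 36 = 6² ⇒ 37 = 1² + 6².
  97: 97 − 1² = 96, 97 − 2² = 93, 97 − 3² = 88, 97 − 4² = 81 = 9² ⇒ 97 = 4² + 9².
  Combine using the Brahmagupta–Fibonacci identity (a² + b²)(c² + d²) = (ac − bd)² + (ad + bc)² = (ac + bd)² + (ad − bc)²:
  37 · 97 = 3589: from (1² + 6²)(4² + 9²), take (1·4 − 6·9, 1·9 + 6·4) = (4 − 54, 9 + 24) = (-50, 33); dropping signs (only squares matter) gives (50, 33); check 50² + 33² = 2500 + 1089 = 3589 ✓.
  Scale by k = 4: (4·50, 4·33) = (200, 132).
Step 4: Order so x ≤ y and verify: 132² + 200² = 17424 + 40000 = 57424 = n. ✓

n = 57424 = 132² + 200² (one valid representation with x ≤ y).


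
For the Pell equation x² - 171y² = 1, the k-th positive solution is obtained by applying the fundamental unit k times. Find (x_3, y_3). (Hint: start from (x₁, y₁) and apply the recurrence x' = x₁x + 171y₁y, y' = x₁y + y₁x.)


Step 1: Find the fundamental solution (x₁, y₁) of x² - 171y² = 1.
  Expand √171 as a continued fraction. a₀ = ⌊√171⌋ = 13; iterate m_{k+1} = d_k·a_k − m_k, d_{k+1} = (171 − m_{k+1}²)/d_k, a_{k+1} = ⌊(a₀ + m_{k+1})/d_{k+1}⌋ (starting m₀ = 0, d₀ = 1), with convergents p_k = a_k·p_{k-1} + p_{k-2}, q_k = a_k·q_{k-1} + q_{k-2} (p₋₁ = 1, q₋₁ = 0):
  k = 0: a₀ = 13; p₀/q₀ = 13/1; p₀² − 171·q₀² = 169 − 171 = -2.
  k = 1: m = 13, d = 2, a = ⌊(13 + 13)/2⌋ = 13; p/q = (13·13 + 1)/(13·1 + 0) = 170/13; p² − 171·q² = 28900 − 28899 = 1.
  The first convergent with p² − 171·q² = 1 gives the fundamental solution (x₁, y₁) = (170, 13).
Step 2: Apply the recurrence (x_{n+1}, y_{n+1}) = (x₁x_n + 171y₁y_n, x₁y_n + y₁x_n) repeatedly.
  From (x_1, y_1) = (170, 13): x_2 = 170·170 + 171·13·13 = 57799; y_2 = 170·13 + 13·170 = 4420.
  From (x_2, y_2) = (57799, 4420): x_3 = 170·57799 + 171·13·4420 = 19651490; y_3 = 170·4420 + 13·57799 = 1502787.
Step 3: Verify x_3² - 171·y_3² = 386181059220100 - 386181059220099 = 1 (should be 1). ✓

(x_1, y_1) = (170, 13); (x_3, y_3) = (19651490, 1502787).


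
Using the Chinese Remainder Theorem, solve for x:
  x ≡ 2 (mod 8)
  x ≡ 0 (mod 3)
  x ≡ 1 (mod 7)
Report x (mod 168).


Moduli 8, 3, 7 are pairwise coprime; by CRT there is a unique solution modulo M = 8 · 3 · 7 = 168.
Solve pairwise, accumulating the modulus:
  Start with x ≡ 2 (mod 8).
  Combine with x ≡ 0 (mod 3): since gcd(8, 3) = 1, we get a unique residue mod 24.
    Write x = 2 + 8·t and substitute into x ≡ 0 (mod 3): 8·t ≡ 0 − 2 = -2 (mod 3).
    Reduce coefficients mod 3: 2·t ≡ 1 (mod 3).
    The inverse of 2 mod 3 is 2 (since 2·2 = 4 = 1·3 + 1), so t ≡ 2·1 = 2 ≡ 2 (mod 3).
    Then x = 2 + 8·2 = 18, valid modulo lcm(8, 3) = 24: x ≡ 18 (mod 24).
  Combine with x ≡ 1 (mod 7): since gcd(24, 7) = 1, we get a unique residue mod 168.
    Write x = 18 + 24·t and substitute into x ≡ 1 (mod 7): 24·t ≡ 1 − 18 = -17 (mod 7).
    Reduce coefficients mod 7: 3·t ≡ 4 (mod 7).
    The inverse of 3 mod 7 is 5 (since 3·5 = 15 = 2·7 + 1), so t ≡ 5·4 = 20 ≡ 6 (mod 7).
    Then x = 18 + 24·6 = 162, valid modulo lcm(24, 7) = 168: x ≡ 162 (mod 168).
Verify: 162 mod 8 = 2 ✓, 162 mod 3 = 0 ✓, 162 mod 7 = 1 ✓.

x ≡ 162 (mod 168).


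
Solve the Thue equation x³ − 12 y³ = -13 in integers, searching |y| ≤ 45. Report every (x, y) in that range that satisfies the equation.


The equation is x³ - 12y³ = -13. For fixed y, x³ = 12·y³ − 13, so a solution requires the RHS to be a perfect cube.
Strategy: iterate y from -45 to 45, compute RHS = 12·y³ − 13, and check whether it is a (positive or negative) perfect cube.
Check small values of y:
  y = 0: RHS = -13 is not a perfect cube.
  y = 1: RHS = -1 = (-1)³ ⇒ x = -1 works.
  y = -1: RHS = -25 is not a perfect cube.
  y = 2: RHS = 83 is not a perfect cube.
  y = -2: RHS = -109 is not a perfect cube.
  y = 3: RHS = 311 is not a perfect cube.
  y = -3: RHS = -337 is not a perfect cube.
Continuing the search up to |y| = 45 finds no further solutions beyond those listed.
Collected solutions: (-1, 1).

Solutions (with |y| ≤ 45): (-1, 1).


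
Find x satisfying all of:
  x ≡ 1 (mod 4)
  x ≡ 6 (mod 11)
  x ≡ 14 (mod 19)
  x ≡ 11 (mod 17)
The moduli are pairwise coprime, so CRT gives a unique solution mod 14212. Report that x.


Product of moduli M = 4 · 11 · 19 · 17 = 14212.
Merge one congruence at a time:
  Start: x ≡ 1 (mod 4).
  Combine with x ≡ 6 (mod 11); new modulus lcm = 44.
    Write x = 1 + 4·t and substitute into x ≡ 6 (mod 11): 4·t ≡ 6 − 1 = 5 (mod 11).
    The inverse of 4 mod 11 is 3 (since 4·3 = 12 = 1·11 + 1), so t ≡ 3·5 = 15 ≡ 4 (mod 11).
    Then x = 1 + 4·4 = 17, valid modulo lcm(4, 11) = 44: x ≡ 17 (mod 44).
  Combine with x ≡ 14 (mod 19); new modulus lcm = 836.
    Write x = 17 + 44·t and substitute into x ≡ 14 (mod 19): 44·t ≡ 14 − 17 = -3 (mod 19).
    Reduce coefficients mod 19: 6·t ≡ 16 (mod 19).
    The inverse of 6 mod 19 is 16 (since 6·16 = 96 = 5·19 + 1), so t ≡ 16·16 = 256 ≡ 9 (mod 19).
    Then x = 17 + 44·9 = 413, valid modulo lcm(44, 19) = 836: x ≡ 413 (mod 836).
  Combine with x ≡ 11 (mod 17); new modulus lcm = 14212.
    Write x = 413 + 836·t and substitute into x ≡ 11 (mod 17): 836·t ≡ 11 − 413 = -402 (mod 17).
    Reduce coefficients mod 17: 3·t ≡ 6 (mod 17).
    The inverse of 3 mod 17 is 6 (since 3·6 = 18 = 1·17 + 1), so t ≡ 6·6 = 36 ≡ 2 (mod 17).
    Then x = 413 + 836·2 = 2085, valid modulo lcm(836, 17) = 14212: x ≡ 2085 (mod 14212).
Verify against each original: 2085 mod 4 = 1, 2085 mod 11 = 6, 2085 mod 19 = 14, 2085 mod 17 = 11.

x ≡ 2085 (mod 14212).


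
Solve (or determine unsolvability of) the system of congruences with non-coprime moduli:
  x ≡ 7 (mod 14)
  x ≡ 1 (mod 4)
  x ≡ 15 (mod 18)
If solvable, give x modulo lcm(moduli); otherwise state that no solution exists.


Moduli 14, 4, 18 are not pairwise coprime, so CRT works modulo lcm(m_i) when all pairwise compatibility conditions hold.
Pairwise compatibility: gcd(m_i, m_j) must divide a_i - a_j for every pair.
Merge one congruence at a time:
  Start: x ≡ 7 (mod 14).
  Combine with x ≡ 1 (mod 4): gcd(14, 4) = 2; 1 - 7 = -6, which IS divisible by 2, so compatible.
    Write x = 7 + 14·t and substitute into x ≡ 1 (mod 4): 14·t ≡ 1 − 7 = -6 (mod 4).
    Divide the congruence (and modulus) by g = 2: 7·t ≡ -3 (mod 2).
    Reduce coefficients mod 2: 1·t ≡ 1 (mod 2).
    So t ≡ 1 (mod 2).
    Then x = 7 + 14·1 = 21, valid modulo lcm(14, 4) = 28: x ≡ 21 (mod 28).
  Combine with x ≡ 15 (mod 18): gcd(28, 18) = 2; 15 - 21 = -6, which IS divisible by 2, so compatible.
    Write x = 21 + 28·t and substitute into x ≡ 15 (mod 18): 28·t ≡ 15 − 21 = -6 (mod 18).
    Divide the congruence (and modulus) by g = 2: 14·t ≡ -3 (mod 9).
    Reduce coefficients mod 9: 5·t ≡ 6 (mod 9).
    The inverse of 5 mod 9 is 2 (since 5·2 = 10 = 1·9 + 1), so t ≡ 2·6 = 12 ≡ 3 (mod 9).
    Then x = 21 + 28·3 = 105, valid modulo lcm(28, 18) = 252: x ≡ 105 (mod 252).
Verify: 105 mod 14 = 7, 105 mod 4 = 1, 105 mod 18 = 15.

x ≡ 105 (mod 252).


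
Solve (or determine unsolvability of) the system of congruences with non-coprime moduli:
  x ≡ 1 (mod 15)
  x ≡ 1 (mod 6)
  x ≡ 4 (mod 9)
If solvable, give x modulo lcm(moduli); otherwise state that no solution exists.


Moduli 15, 6, 9 are not pairwise coprime, so CRT works modulo lcm(m_i) when all pairwise compatibility conditions hold.
Pairwise compatibility: gcd(m_i, m_j) must divide a_i - a_j for every pair.
Merge one congruence at a time:
  Start: x ≡ 1 (mod 15).
  Combine with x ≡ 1 (mod 6): gcd(15, 6) = 3; 1 - 1 = 0, which IS divisible by 3, so compatible.
    Write x = 1 + 15·t and substitute into x ≡ 1 (mod 6): 15·t ≡ 1 − 1 = 0 (mod 6).
    Divide the congruence (and modulus) by g = 3: 5·t ≡ 0 (mod 2).
    Reduce coefficients mod 2: 1·t ≡ 0 (mod 2).
    So t ≡ 0 (mod 2).
    Then x = 1 + 15·0 = 1, valid modulo lcm(15, 6) = 30: x ≡ 1 (mod 30).
  Combine with x ≡ 4 (mod 9): gcd(30, 9) = 3; 4 - 1 = 3, which IS divisible by 3, so compatible.
    Write x = 1 + 30·t and substitute into x ≡ 4 (mod 9): 30·t ≡ 4 − 1 = 3 (mod 9).
    Divide the congruence (and modulus) by g = 3: 10·t ≡ 1 (mod 3).
    Reduce coefficients mod 3: 1·t ≡ 1 (mod 3).
    So t ≡ 1 (mod 3).
    Then x = 1 + 30·1 = 31, valid modulo lcm(30, 9) = 90: x ≡ 31 (mod 90).
Verify: 31 mod 15 = 1, 31 mod 6 = 1, 31 mod 9 = 4.

x ≡ 31 (mod 90).
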